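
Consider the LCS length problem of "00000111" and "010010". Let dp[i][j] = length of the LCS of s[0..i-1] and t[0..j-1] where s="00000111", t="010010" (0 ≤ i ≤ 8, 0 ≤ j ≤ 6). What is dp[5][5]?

   ''  0  1  0  0  1  0
''  0  0  0  0  0  0  0
 0  0  1  1  1  1  1  1
 0  0  1  1  2  2  2  2
 0  0  1  1  2  3  3  3
 0  0  1  1  2  3  3  4
 0  0  1  1  2  3  3  4
 1  0  1  2  2  3  4  4
 1  0  1  2  2  3  4  4
 1  0  1  2  2  3  4  4

3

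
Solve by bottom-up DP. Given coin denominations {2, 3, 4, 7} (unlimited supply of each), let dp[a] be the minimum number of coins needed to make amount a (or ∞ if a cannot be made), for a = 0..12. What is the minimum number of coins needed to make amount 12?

3

 a  0  1  2  3  4  5  6  7  8  9 10 11 12
dp  0  -  1  1  1  2  2  1  2  2  2  2  3
(- denotes ∞ / unreachable)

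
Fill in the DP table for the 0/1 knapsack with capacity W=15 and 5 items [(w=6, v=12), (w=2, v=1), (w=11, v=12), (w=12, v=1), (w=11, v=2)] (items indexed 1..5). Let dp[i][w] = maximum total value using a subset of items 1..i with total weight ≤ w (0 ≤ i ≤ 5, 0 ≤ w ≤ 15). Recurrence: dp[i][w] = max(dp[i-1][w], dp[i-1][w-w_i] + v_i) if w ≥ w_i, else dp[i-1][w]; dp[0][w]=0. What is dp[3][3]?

i\w   0   1   2   3   4   5   6   7   8   9  10  11  12  13  14  15
  0   0   0   0   0   0   0   0   0   0   0   0   0   0   0   0   0
  1   0   0   0   0   0   0  12  12  12  12  12  12  12  12  12  12
  2   0   0   1   1   1   1  12  12  13  13  13  13  13  13  13  13
  3   0   0   1   1   1   1  12  12  13  13  13  13  13  13  13  13
  4   0   0   1   1   1   1  12  12  13  13  13  13  13  13  13  13
  5   0   0   1   1   1   1  12  12  13  13  13  13  13  13  13  13

1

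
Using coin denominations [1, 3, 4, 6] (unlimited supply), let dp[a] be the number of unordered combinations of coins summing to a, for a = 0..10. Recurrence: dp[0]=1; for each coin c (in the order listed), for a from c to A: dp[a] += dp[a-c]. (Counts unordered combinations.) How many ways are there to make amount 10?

after  coin     0     1     2     3     4     5     6     7     8     9    10
          1     1     1     1     1     1     1     1     1     1     1     1
          3     1     1     1     2     2     2     3     3     3     4     4
          4     1     1     1     2     3     3     4     5     6     7     8
          6     1     1     1     2     3     3     5     6     7     9    11

11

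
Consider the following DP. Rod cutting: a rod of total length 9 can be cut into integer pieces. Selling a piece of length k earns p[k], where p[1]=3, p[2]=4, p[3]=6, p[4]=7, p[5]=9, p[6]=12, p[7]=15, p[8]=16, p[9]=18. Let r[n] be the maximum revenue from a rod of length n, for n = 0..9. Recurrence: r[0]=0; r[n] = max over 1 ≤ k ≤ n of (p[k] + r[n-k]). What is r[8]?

24

   n    0    1    2    3    4    5    6    7    8    9
r[n]    0    3    6    9   12   15   18   21   24   27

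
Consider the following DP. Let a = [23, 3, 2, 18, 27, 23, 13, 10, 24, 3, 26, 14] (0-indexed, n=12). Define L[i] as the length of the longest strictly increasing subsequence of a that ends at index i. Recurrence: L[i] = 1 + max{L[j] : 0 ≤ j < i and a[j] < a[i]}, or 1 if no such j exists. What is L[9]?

2

   i    0    1    2    3    4    5    6    7    8    9   10   11
a[i]   23    3    2   18   27   23   13   10   24    3   26   14
L[i]    1    1    1    2    3    3    2    2    4    2    5    3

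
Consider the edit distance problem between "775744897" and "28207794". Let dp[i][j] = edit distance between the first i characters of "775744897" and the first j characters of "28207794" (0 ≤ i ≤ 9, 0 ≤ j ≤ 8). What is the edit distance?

   ''  2  8  2  0  7  7  9  4
''  0  1  2  3  4  5  6  7  8
 7  1  1  2  3  4  4  5  6  7
 7  2  2  2  3  4  4  4  5  6
 5  3  3  3  3  4  5  5  5  6
 7  4  4  4  4  4  4  5  6  6
 4  5  5  5  5  5  5  5  6  6
 4  6  6  6  6  6  6  6  6  6
 8  7  7  6  7  7  7  7  7  7
 9  8  8  7  7  8  8  8  7  8
 7  9  9  8  8  8  8  8  8  8

8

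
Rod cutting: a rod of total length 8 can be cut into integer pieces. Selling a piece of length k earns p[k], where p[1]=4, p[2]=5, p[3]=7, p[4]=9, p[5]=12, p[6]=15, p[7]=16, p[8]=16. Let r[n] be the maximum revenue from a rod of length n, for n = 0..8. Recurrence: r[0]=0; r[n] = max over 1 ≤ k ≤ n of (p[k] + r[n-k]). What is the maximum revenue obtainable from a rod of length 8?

32

   n    0    1    2    3    4    5    6    7    8
r[n]    0    4    8   12   16   20   24   28   32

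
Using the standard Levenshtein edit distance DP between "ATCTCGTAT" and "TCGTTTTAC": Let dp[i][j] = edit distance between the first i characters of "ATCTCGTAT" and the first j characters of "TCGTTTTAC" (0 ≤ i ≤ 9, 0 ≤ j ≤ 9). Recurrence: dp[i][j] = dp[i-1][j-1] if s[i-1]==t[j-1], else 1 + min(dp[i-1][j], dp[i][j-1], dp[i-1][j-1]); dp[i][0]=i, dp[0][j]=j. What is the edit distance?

5

   ''  T  C  G  T  T  T  T  A  C
''  0  1  2  3  4  5  6  7  8  9
 A  1  1  2  3  4  5  6  7  7  8
 T  2  1  2  3  3  4  5  6  7  8
 C  3  2  1  2  3  4  5  6  7  7
 T  4  3  2  2  2  3  4  5  6  7
 C  5  4  3  3  3  3  4  5  6  6
 G  6  5  4  3  4  4  4  5  6  7
 T  7  6  5  4  3  4  4  4  5  6
 A  8  7  6  5  4  4  5  5  4  5
 T  9  8  7  6  5  4  4  5  5  5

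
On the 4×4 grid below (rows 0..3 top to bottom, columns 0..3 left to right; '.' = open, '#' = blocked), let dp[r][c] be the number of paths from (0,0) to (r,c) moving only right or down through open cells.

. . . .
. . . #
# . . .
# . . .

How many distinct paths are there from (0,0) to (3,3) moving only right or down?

r\c   0   1   2   3
  0   1   1   1   1
  1   1   2   3   0
  2   0   2   5   5
  3   0   2   7  12

12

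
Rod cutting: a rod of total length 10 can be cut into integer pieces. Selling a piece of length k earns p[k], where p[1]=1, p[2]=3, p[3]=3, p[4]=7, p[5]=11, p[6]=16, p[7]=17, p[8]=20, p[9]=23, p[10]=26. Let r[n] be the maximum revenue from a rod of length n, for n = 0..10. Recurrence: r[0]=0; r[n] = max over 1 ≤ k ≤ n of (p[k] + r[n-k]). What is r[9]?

   n    0    1    2    3    4    5    6    7    8    9   10
r[n]    0    1    3    4    7   11   16   17   20   23   26

23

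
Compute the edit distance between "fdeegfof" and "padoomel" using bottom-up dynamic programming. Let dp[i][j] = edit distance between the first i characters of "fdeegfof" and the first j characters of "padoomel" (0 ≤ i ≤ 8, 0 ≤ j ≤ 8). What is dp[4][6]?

   ''  p  a  d  o  o  m  e  l
''  0  1  2  3  4  5  6  7  8
 f  1  1  2  3  4  5  6  7  8
 d  2  2  2  2  3  4  5  6  7
 e  3  3  3  3  3  4  5  5  6
 e  4  4  4  4  4  4  5  5  6
 g  5  5  5  5  5  5  5  6  6
 f  6  6  6  6  6  6  6  6  7
 o  7  7  7  7  6  6  7  7  7
 f  8  8  8  8  7  7  7  8  8

5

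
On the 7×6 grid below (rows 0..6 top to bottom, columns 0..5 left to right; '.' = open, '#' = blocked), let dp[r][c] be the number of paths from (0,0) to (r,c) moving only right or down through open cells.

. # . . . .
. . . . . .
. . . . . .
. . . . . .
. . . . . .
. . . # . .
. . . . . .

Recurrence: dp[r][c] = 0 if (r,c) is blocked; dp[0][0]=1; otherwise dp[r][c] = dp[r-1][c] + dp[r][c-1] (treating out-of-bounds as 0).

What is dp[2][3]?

r\c   0   1   2   3   4   5
  0   1   0   0   0   0   0
  1   1   1   1   1   1   1
  2   1   2   3   4   5   6
  3   1   3   6  10  15  21
  4   1   4  10  20  35  56
  5   1   5  15   0  35  91
  6   1   6  21  21  56 147

4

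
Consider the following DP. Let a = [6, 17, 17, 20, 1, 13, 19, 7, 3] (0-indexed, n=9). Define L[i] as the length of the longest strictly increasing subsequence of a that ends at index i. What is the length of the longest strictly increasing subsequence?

3

   i    0    1    2    3    4    5    6    7    8
a[i]    6   17   17   20    1   13   19    7    3
L[i]    1    2    2    3    1    2    3    2    2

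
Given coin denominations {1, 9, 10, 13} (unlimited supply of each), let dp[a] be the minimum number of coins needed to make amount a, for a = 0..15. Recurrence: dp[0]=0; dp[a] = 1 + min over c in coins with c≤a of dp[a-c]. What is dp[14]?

 a  0  1  2  3  4  5  6  7  8  9 10 11 12 13 14 15
dp  0  1  2  3  4  5  6  7  8  1  1  2  3  1  2  3

2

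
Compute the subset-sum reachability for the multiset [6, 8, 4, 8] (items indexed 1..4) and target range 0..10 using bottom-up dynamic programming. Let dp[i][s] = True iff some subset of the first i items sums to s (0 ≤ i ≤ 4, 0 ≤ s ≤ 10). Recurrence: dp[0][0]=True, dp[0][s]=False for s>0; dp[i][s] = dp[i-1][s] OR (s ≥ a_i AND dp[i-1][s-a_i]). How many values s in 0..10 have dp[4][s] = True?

i\s   0   1   2   3   4   5   6   7   8   9  10
  0   T   F   F   F   F   F   F   F   F   F   F
  1   T   F   F   F   F   F   T   F   F   F   F
  2   T   F   F   F   F   F   T   F   T   F   F
  3   T   F   F   F   T   F   T   F   T   F   T
  4   T   F   F   F   T   F   T   F   T   F   T

5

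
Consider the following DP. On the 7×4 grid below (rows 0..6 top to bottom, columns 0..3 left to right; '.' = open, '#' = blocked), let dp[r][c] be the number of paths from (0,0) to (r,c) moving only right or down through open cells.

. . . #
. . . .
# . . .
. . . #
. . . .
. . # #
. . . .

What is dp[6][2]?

r\c   0   1   2   3
  0   1   1   1   0
  1   1   2   3   3
  2   0   2   5   8
  3   0   2   7   0
  4   0   2   9   9
  5   0   2   0   0
  6   0   2   2   2

2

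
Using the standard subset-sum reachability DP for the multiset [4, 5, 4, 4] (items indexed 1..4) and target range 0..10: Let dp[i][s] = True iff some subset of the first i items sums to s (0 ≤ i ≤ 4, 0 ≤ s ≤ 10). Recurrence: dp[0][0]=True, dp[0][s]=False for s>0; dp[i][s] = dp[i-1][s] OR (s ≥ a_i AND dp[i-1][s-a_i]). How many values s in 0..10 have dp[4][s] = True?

i\s   0   1   2   3   4   5   6   7   8   9  10
  0   T   F   F   F   F   F   F   F   F   F   F
  1   T   F   F   F   T   F   F   F   F   F   F
  2   T   F   F   F   T   T   F   F   F   T   F
  3   T   F   F   F   T   T   F   F   T   T   F
  4   T   F   F   F   T   T   F   F   T   T   F

5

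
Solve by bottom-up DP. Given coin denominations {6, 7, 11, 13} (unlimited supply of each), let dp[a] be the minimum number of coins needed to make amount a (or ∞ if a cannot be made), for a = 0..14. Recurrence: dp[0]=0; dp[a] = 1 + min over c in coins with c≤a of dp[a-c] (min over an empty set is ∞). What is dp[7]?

 a  0  1  2  3  4  5  6  7  8  9 10 11 12 13 14
dp  0  -  -  -  -  -  1  1  -  -  -  1  2  1  2
(- denotes ∞ / unreachable)

1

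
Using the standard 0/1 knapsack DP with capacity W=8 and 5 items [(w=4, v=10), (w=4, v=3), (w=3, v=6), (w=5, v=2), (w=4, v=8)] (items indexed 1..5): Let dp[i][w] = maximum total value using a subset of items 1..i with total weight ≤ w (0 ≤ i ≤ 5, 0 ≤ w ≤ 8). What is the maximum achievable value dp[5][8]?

i\w   0   1   2   3   4   5   6   7   8
  0   0   0   0   0   0   0   0   0   0
  1   0   0   0   0  10  10  10  10  10
  2   0   0   0   0  10  10  10  10  13
  3   0   0   0   6  10  10  10  16  16
  4   0   0   0   6  10  10  10  16  16
  5   0   0   0   6  10  10  10  16  18

18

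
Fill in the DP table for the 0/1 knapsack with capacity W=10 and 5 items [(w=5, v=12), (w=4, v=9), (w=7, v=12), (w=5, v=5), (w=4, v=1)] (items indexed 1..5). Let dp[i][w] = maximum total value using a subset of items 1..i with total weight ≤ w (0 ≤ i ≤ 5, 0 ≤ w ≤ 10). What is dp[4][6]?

i\w   0   1   2   3   4   5   6   7   8   9  10
  0   0   0   0   0   0   0   0   0   0   0   0
  1   0   0   0   0   0  12  12  12  12  12  12
  2   0   0   0   0   9  12  12  12  12  21  21
  3   0   0   0   0   9  12  12  12  12  21  21
  4   0   0   0   0   9  12  12  12  12  21  21
  5   0   0   0   0   9  12  12  12  12  21  21

12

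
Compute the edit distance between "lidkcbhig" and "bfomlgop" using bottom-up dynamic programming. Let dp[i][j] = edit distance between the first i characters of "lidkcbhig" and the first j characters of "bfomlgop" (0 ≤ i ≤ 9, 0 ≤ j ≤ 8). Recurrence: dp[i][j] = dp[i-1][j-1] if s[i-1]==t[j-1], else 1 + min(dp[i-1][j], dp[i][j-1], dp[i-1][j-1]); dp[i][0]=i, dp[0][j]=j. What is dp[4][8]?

7

   ''  b  f  o  m  l  g  o  p
''  0  1  2  3  4  5  6  7  8
 l  1  1  2  3  4  4  5  6  7
 i  2  2  2  3  4  5  5  6  7
 d  3  3  3  3  4  5  6  6  7
 k  4  4  4  4  4  5  6  7  7
 c  5  5  5  5  5  5  6  7  8
 b  6  5  6  6  6  6  6  7  8
 h  7  6  6  7  7  7  7  7  8
 i  8  7  7  7  8  8  8  8  8
 g  9  8  8  8  8  9  8  9  9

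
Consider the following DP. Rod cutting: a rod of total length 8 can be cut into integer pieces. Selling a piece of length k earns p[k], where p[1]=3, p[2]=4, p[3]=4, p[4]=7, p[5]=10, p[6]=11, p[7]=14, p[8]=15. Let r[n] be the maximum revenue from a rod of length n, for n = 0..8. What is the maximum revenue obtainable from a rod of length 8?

   n    0    1    2    3    4    5    6    7    8
r[n]    0    3    6    9   12   15   18   21   24

24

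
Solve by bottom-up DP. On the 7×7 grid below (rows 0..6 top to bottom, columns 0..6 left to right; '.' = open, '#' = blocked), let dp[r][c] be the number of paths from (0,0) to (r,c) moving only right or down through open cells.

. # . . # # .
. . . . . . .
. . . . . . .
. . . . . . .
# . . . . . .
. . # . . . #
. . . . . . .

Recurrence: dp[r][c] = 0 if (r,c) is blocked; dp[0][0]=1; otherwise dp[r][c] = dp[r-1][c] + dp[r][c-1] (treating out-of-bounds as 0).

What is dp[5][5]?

r\c   0   1   2   3   4   5   6
  0   1   0   0   0   0   0   0
  1   1   1   1   1   1   1   1
  2   1   2   3   4   5   6   7
  3   1   3   6  10  15  21  28
  4   0   3   9  19  34  55  83
  5   0   3   0  19  53 108   0
  6   0   3   3  22  75 183 183

108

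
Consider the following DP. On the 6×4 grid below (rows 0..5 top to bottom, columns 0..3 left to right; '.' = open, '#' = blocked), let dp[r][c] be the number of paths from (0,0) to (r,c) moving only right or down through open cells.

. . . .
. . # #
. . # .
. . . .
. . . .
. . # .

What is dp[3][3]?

r\c   0   1   2   3
  0   1   1   1   1
  1   1   2   0   0
  2   1   3   0   0
  3   1   4   4   4
  4   1   5   9  13
  5   1   6   0  13

4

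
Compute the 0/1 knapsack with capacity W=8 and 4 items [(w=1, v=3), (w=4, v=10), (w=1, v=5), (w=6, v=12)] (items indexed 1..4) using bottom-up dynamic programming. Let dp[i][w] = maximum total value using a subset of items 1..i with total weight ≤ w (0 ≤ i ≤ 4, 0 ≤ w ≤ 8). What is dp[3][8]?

i\w   0   1   2   3   4   5   6   7   8
  0   0   0   0   0   0   0   0   0   0
  1   0   3   3   3   3   3   3   3   3
  2   0   3   3   3  10  13  13  13  13
  3   0   5   8   8  10  15  18  18  18
  4   0   5   8   8  10  15  18  18  20

18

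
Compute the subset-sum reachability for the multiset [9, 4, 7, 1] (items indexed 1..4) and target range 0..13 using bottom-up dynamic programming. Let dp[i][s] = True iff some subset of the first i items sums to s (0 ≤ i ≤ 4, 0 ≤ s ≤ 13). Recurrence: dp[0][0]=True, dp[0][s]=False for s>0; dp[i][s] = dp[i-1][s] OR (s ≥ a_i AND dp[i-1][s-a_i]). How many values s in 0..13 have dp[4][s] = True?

i\s   0   1   2   3   4   5   6   7   8   9  10  11  12  13
  0   T   F   F   F   F   F   F   F   F   F   F   F   F   F
  1   T   F   F   F   F   F   F   F   F   T   F   F   F   F
  2   T   F   F   F   T   F   F   F   F   T   F   F   F   T
  3   T   F   F   F   T   F   F   T   F   T   F   T   F   T
  4   T   T   F   F   T   T   F   T   T   T   T   T   T   T

11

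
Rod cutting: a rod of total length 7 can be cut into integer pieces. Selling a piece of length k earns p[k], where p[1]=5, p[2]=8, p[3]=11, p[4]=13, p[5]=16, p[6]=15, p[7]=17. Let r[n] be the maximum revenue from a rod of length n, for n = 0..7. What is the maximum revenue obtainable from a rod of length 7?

   n    0    1    2    3    4    5    6    7
r[n]    0    5   10   15   20   25   30   35

35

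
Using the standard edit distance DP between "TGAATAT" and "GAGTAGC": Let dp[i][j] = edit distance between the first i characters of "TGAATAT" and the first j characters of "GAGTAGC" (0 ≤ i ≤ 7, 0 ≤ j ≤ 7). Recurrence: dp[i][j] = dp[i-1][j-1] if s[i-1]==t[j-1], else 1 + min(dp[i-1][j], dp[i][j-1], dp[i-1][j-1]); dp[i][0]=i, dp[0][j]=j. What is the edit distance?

4

   ''  G  A  G  T  A  G  C
''  0  1  2  3  4  5  6  7
 T  1  1  2  3  3  4  5  6
 G  2  1  2  2  3  4  4  5
 A  3  2  1  2  3  3  4  5
 A  4  3  2  2  3  3  4  5
 T  5  4  3  3  2  3  4  5
 A  6  5  4  4  3  2  3  4
 T  7  6  5  5  4  3  3  4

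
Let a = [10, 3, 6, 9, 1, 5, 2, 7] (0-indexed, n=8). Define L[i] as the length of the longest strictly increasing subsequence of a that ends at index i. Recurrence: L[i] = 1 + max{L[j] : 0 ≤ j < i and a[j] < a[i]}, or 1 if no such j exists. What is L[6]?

2

   i    0    1    2    3    4    5    6    7
a[i]   10    3    6    9    1    5    2    7
L[i]    1    1    2    3    1    2    2    3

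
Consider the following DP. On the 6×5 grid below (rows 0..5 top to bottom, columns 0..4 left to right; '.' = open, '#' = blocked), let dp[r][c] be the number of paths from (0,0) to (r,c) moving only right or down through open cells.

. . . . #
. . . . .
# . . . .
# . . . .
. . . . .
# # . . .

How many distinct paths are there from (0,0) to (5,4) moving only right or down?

r\c   0   1   2   3   4
  0   1   1   1   1   0
  1   1   2   3   4   4
  2   0   2   5   9  13
  3   0   2   7  16  29
  4   0   2   9  25  54
  5   0   0   9  34  88

88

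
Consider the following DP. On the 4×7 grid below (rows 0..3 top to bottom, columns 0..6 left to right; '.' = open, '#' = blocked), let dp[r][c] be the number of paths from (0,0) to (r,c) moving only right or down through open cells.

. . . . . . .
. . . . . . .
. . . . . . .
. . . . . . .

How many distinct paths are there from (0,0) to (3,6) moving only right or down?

r\c   0   1   2   3   4   5   6
  0   1   1   1   1   1   1   1
  1   1   2   3   4   5   6   7
  2   1   3   6  10  15  21  28
  3   1   4  10  20  35  56  84

84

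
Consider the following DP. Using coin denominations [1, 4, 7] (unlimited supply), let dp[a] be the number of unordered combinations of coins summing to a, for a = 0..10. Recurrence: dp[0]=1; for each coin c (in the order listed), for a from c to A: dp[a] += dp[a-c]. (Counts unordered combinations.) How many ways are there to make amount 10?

after  coin     0     1     2     3     4     5     6     7     8     9    10
          1     1     1     1     1     1     1     1     1     1     1     1
          4     1     1     1     1     2     2     2     2     3     3     3
          7     1     1     1     1     2     2     2     3     4     4     4

4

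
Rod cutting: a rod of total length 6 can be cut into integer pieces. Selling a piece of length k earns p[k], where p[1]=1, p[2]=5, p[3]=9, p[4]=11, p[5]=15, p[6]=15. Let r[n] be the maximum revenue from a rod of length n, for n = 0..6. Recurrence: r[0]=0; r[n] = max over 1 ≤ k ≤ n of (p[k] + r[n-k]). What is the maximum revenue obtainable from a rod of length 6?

18

   n    0    1    2    3    4    5    6
r[n]    0    1    5    9   11   15   18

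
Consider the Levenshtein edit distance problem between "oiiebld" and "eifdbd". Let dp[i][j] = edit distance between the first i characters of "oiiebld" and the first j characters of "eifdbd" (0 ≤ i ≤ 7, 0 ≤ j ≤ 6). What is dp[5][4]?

4

   ''  e  i  f  d  b  d
''  0  1  2  3  4  5  6
 o  1  1  2  3  4  5  6
 i  2  2  1  2  3  4  5
 i  3  3  2  2  3  4  5
 e  4  3  3  3  3  4  5
 b  5  4  4  4  4  3  4
 l  6  5  5  5  5  4  4
 d  7  6  6  6  5  5  4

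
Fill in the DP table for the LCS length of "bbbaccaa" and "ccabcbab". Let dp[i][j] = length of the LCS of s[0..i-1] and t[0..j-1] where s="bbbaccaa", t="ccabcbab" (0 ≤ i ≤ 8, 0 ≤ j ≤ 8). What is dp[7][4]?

   ''  c  c  a  b  c  b  a  b
''  0  0  0  0  0  0  0  0  0
 b  0  0  0  0  1  1  1  1  1
 b  0  0  0  0  1  1  2  2  2
 b  0  0  0  0  1  1  2  2  3
 a  0  0  0  1  1  1  2  3  3
 c  0  1  1  1  1  2  2  3  3
 c  0  1  2  2  2  2  2  3  3
 a  0  1  2  3  3  3  3  3  3
 a  0  1  2  3  3  3  3  4  4

3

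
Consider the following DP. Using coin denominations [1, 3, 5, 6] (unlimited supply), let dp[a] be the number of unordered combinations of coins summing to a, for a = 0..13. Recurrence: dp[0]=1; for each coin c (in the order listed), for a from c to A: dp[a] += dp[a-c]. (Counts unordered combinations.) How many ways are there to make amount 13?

after  coin     0     1     2     3     4     5     6     7     8     9    10    11    12    13
          1     1     1     1     1     1     1     1     1     1     1     1     1     1     1
          3     1     1     1     2     2     2     3     3     3     4     4     4     5     5
          5     1     1     1     2     2     3     4     4     5     6     7     8     9    10
          6     1     1     1     2     2     3     5     5     6     8     9    11    14    15

15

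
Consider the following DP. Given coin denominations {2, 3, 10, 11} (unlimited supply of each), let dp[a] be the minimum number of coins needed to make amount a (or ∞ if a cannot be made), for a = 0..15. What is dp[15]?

3

 a  0  1  2  3  4  5  6  7  8  9 10 11 12 13 14 15
dp  0  -  1  1  2  2  2  3  3  3  1  1  2  2  2  3
(- denotes ∞ / unreachable)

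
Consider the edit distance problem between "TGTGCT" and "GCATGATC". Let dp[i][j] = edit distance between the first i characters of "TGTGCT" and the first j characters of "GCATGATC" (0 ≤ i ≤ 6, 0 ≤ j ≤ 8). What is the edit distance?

5

   ''  G  C  A  T  G  A  T  C
''  0  1  2  3  4  5  6  7  8
 T  1  1  2  3  3  4  5  6  7
 G  2  1  2  3  4  3  4  5  6
 T  3  2  2  3  3  4  4  4  5
 G  4  3  3  3  4  3  4  5  5
 C  5  4  3  4  4  4  4  5  5
 T  6  5  4  4  4  5  5  4  5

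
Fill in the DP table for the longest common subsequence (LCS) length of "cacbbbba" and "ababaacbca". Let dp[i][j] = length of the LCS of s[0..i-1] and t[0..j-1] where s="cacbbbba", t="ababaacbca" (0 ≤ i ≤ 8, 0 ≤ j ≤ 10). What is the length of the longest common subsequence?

5

   ''  a  b  a  b  a  a  c  b  c  a
''  0  0  0  0  0  0  0  0  0  0  0
 c  0  0  0  0  0  0  0  1  1  1  1
 a  0  1  1  1  1  1  1  1  1  1  2
 c  0  1  1  1  1  1  1  2  2  2  2
 b  0  1  2  2  2  2  2  2  3  3  3
 b  0  1  2  2  3  3  3  3  3  3  3
 b  0  1  2  2  3  3  3  3  4  4  4
 b  0  1  2  2  3  3  3  3  4  4  4
 a  0  1  2  3  3  4  4  4  4  4  5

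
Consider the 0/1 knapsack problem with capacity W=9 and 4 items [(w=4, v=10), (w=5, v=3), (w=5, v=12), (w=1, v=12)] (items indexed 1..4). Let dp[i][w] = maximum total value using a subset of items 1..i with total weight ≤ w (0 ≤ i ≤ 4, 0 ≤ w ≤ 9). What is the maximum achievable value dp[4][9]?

i\w   0   1   2   3   4   5   6   7   8   9
  0   0   0   0   0   0   0   0   0   0   0
  1   0   0   0   0  10  10  10  10  10  10
  2   0   0   0   0  10  10  10  10  10  13
  3   0   0   0   0  10  12  12  12  12  22
  4   0  12  12  12  12  22  24  24  24  24

24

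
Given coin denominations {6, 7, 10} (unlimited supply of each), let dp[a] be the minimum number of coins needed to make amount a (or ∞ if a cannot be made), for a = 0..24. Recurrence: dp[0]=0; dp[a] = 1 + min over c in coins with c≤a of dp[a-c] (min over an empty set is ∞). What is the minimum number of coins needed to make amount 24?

 a  0  1  2  3  4  5  6  7  8  9 10 11 12 13 14 15 16 17 18 19 20 21 22 23 24
dp  0  -  -  -  -  -  1  1  -  -  1  -  2  2  2  -  2  2  3  3  2  3  3  3  3
(- denotes ∞ / unreachable)

3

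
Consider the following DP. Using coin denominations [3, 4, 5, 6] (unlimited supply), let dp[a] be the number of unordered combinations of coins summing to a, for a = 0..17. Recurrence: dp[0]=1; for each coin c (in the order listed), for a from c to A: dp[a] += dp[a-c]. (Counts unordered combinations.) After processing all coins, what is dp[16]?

after  coin     0     1     2     3     4     5     6     7     8     9    10    11    12    13    14    15    16    17
          3     1     0     0     1     0     0     1     0     0     1     0     0     1     0     0     1     0     0
          4     1     0     0     1     1     0     1     1     1     1     1     1     2     1     1     2     2     1
          5     1     0     0     1     1     1     1     1     2     2     2     2     3     3     3     4     4     4
          6     1     0     0     1     1     1     2     1     2     3     3     3     5     4     5     7     7     7

7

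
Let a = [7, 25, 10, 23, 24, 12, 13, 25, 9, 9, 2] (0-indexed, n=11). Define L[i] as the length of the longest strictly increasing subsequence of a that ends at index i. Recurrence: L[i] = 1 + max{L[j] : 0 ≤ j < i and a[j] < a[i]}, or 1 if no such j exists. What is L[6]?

   i    0    1    2    3    4    5    6    7    8    9   10
a[i]    7   25   10   23   24   12   13   25    9    9    2
L[i]    1    2    2    3    4    3    4    5    2    2    1

4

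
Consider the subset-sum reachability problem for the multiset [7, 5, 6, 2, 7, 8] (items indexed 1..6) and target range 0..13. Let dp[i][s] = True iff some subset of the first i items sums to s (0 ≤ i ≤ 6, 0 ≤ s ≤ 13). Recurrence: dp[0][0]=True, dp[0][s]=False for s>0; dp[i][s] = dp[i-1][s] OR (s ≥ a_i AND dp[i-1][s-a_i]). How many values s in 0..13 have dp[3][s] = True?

7

i\s   0   1   2   3   4   5   6   7   8   9  10  11  12  13
  0   T   F   F   F   F   F   F   F   F   F   F   F   F   F
  1   T   F   F   F   F   F   F   T   F   F   F   F   F   F
  2   T   F   F   F   F   T   F   T   F   F   F   F   T   F
  3   T   F   F   F   F   T   T   T   F   F   F   T   T   T
  4   T   F   T   F   F   T   T   T   T   T   F   T   T   T
  5   T   F   T   F   F   T   T   T   T   T   F   T   T   T
  6   T   F   T   F   F   T   T   T   T   T   T   T   T   T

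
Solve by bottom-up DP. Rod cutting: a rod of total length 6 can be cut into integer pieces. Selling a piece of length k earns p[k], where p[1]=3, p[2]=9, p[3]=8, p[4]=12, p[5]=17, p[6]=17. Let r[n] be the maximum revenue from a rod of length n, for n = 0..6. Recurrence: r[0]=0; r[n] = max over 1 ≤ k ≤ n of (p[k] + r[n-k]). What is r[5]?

21

   n    0    1    2    3    4    5    6
r[n]    0    3    9   12   18   21   27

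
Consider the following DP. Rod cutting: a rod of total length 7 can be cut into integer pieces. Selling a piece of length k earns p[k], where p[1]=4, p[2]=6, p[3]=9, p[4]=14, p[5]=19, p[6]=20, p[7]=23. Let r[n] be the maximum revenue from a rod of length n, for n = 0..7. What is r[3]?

12

   n    0    1    2    3    4    5    6    7
r[n]    0    4    8   12   16   20   24   28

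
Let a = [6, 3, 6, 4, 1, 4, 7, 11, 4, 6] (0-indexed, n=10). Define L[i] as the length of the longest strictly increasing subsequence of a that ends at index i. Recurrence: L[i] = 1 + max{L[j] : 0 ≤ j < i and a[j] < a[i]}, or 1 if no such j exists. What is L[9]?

3

   i    0    1    2    3    4    5    6    7    8    9
a[i]    6    3    6    4    1    4    7   11    4    6
L[i]    1    1    2    2    1    2    3    4    2    3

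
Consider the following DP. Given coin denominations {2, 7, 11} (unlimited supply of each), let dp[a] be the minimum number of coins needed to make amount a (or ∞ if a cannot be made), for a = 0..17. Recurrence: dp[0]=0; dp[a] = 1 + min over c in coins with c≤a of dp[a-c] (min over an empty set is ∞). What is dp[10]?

 a  0  1  2  3  4  5  6  7  8  9 10 11 12 13 14 15 16 17
dp  0  -  1  -  2  -  3  1  4  2  5  1  6  2  2  3  3  4
(- denotes ∞ / unreachable)

5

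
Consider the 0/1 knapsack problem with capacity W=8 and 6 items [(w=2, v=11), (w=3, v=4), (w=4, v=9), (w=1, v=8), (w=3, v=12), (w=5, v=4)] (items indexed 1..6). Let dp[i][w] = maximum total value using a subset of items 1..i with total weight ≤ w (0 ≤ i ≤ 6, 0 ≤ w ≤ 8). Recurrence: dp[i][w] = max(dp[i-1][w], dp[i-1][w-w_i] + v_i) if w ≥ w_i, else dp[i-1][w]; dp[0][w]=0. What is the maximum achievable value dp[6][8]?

31

i\w   0   1   2   3   4   5   6   7   8
  0   0   0   0   0   0   0   0   0   0
  1   0   0  11  11  11  11  11  11  11
  2   0   0  11  11  11  15  15  15  15
  3   0   0  11  11  11  15  20  20  20
  4   0   8  11  19  19  19  23  28  28
  5   0   8  11  19  20  23  31  31  31
  6   0   8  11  19  20  23  31  31  31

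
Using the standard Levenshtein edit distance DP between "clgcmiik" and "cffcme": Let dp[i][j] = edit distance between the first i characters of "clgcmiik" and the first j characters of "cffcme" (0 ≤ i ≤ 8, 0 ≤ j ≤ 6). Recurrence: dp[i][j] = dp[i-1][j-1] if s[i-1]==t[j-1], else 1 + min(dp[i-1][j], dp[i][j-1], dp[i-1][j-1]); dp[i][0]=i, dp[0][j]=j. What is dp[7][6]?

4

   ''  c  f  f  c  m  e
''  0  1  2  3  4  5  6
 c  1  0  1  2  3  4  5
 l  2  1  1  2  3  4  5
 g  3  2  2  2  3  4  5
 c  4  3  3  3  2  3  4
 m  5  4  4  4  3  2  3
 i  6  5  5  5  4  3  3
 i  7  6  6  6  5  4  4
 k  8  7  7  7  6  5  5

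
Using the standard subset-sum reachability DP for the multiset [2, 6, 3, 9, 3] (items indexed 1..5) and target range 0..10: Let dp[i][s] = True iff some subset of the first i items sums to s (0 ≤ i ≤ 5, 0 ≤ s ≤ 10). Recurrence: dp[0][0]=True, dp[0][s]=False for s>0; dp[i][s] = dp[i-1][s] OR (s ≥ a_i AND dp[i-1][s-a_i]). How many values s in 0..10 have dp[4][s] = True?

7

i\s   0   1   2   3   4   5   6   7   8   9  10
  0   T   F   F   F   F   F   F   F   F   F   F
  1   T   F   T   F   F   F   F   F   F   F   F
  2   T   F   T   F   F   F   T   F   T   F   F
  3   T   F   T   T   F   T   T   F   T   T   F
  4   T   F   T   T   F   T   T   F   T   T   F
  5   T   F   T   T   F   T   T   F   T   T   F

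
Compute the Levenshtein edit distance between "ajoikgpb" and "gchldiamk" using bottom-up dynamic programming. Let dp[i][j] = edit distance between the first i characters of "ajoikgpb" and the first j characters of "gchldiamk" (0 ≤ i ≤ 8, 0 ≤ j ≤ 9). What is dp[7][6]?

7

   ''  g  c  h  l  d  i  a  m  k
''  0  1  2  3  4  5  6  7  8  9
 a  1  1  2  3  4  5  6  6  7  8
 j  2  2  2  3  4  5  6  7  7  8
 o  3  3  3  3  4  5  6  7  8  8
 i  4  4  4  4  4  5  5  6  7  8
 k  5  5  5  5  5  5  6  6  7  7
 g  6  5  6  6  6  6  6  7  7  8
 p  7  6  6  7  7  7  7  7  8  8
 b  8  7  7  7  8  8  8  8  8  9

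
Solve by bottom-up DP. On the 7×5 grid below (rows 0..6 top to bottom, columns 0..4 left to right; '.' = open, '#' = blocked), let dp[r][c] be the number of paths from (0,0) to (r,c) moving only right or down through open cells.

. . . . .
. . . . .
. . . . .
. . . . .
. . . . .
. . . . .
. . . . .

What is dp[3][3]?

20

r\c   0   1   2   3   4
  0   1   1   1   1   1
  1   1   2   3   4   5
  2   1   3   6  10  15
  3   1   4  10  20  35
  4   1   5  15  35  70
  5   1   6  21  56 126
  6   1   7  28  84 210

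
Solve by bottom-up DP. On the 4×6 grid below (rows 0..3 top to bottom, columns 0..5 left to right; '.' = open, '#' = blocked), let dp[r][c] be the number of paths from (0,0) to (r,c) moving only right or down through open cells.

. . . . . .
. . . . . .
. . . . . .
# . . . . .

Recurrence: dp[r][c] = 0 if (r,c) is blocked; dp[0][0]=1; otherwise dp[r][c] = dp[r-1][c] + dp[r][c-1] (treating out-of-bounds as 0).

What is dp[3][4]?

r\c   0   1   2   3   4   5
  0   1   1   1   1   1   1
  1   1   2   3   4   5   6
  2   1   3   6  10  15  21
  3   0   3   9  19  34  55

34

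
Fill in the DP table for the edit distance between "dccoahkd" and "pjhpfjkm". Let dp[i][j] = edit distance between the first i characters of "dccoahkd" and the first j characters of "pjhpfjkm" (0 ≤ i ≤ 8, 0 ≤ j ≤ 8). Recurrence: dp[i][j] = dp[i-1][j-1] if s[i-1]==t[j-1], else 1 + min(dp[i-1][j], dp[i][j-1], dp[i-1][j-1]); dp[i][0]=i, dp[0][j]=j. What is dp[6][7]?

7

   ''  p  j  h  p  f  j  k  m
''  0  1  2  3  4  5  6  7  8
 d  1  1  2  3  4  5  6  7  8
 c  2  2  2  3  4  5  6  7  8
 c  3  3  3  3  4  5  6  7  8
 o  4  4  4  4  4  5  6  7  8
 a  5  5  5  5  5  5  6  7  8
 h  6  6  6  5  6  6  6  7  8
 k  7  7  7  6  6  7  7  6  7
 d  8  8  8  7  7  7  8  7  7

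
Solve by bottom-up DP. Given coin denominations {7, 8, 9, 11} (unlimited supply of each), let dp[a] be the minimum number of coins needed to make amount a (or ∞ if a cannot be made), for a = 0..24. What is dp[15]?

 a  0  1  2  3  4  5  6  7  8  9 10 11 12 13 14 15 16 17 18 19 20 21 22 23 24
dp  0  -  -  -  -  -  -  1  1  1  -  1  -  -  2  2  2  2  2  2  2  3  2  3  3
(- denotes ∞ / unreachable)

2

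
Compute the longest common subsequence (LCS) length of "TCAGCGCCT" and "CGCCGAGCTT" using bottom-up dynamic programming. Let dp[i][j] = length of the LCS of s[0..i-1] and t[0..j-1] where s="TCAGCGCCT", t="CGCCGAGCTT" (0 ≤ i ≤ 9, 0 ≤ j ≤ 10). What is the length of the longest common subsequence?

   ''  C  G  C  C  G  A  G  C  T  T
''  0  0  0  0  0  0  0  0  0  0  0
 T  0  0  0  0  0  0  0  0  0  1  1
 C  0  1  1  1  1  1  1  1  1  1  1
 A  0  1  1  1  1  1  2  2  2  2  2
 G  0  1  2  2  2  2  2  3  3  3  3
 C  0  1  2  3  3  3  3  3  4  4  4
 G  0  1  2  3  3  4  4  4  4  4  4
 C  0  1  2  3  4  4  4  4  5  5  5
 C  0  1  2  3  4  4  4  4  5  5  5
 T  0  1  2  3  4  4  4  4  5  6  6

6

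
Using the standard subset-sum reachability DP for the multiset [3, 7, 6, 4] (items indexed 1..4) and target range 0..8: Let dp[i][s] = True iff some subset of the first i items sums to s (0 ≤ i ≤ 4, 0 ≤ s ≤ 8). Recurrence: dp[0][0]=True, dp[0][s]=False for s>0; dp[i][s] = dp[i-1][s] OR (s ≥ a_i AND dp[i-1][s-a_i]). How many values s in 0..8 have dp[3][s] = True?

i\s   0   1   2   3   4   5   6   7   8
  0   T   F   F   F   F   F   F   F   F
  1   T   F   F   T   F   F   F   F   F
  2   T   F   F   T   F   F   F   T   F
  3   T   F   F   T   F   F   T   T   F
  4   T   F   F   T   T   F   T   T   F

4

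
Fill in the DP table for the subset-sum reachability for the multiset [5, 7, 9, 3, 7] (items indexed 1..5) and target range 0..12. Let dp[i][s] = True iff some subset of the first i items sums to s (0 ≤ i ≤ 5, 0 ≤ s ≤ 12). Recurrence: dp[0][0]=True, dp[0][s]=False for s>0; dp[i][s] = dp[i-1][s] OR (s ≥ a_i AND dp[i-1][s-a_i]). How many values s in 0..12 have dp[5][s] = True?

i\s   0   1   2   3   4   5   6   7   8   9  10  11  12
  0   T   F   F   F   F   F   F   F   F   F   F   F   F
  1   T   F   F   F   F   T   F   F   F   F   F   F   F
  2   T   F   F   F   F   T   F   T   F   F   F   F   T
  3   T   F   F   F   F   T   F   T   F   T   F   F   T
  4   T   F   F   T   F   T   F   T   T   T   T   F   T
  5   T   F   F   T   F   T   F   T   T   T   T   F   T

8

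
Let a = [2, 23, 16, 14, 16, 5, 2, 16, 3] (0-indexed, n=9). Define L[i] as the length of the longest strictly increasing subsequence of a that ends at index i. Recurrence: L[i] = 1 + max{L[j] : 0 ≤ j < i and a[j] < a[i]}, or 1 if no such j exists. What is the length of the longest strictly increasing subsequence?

   i    0    1    2    3    4    5    6    7    8
a[i]    2   23   16   14   16    5    2   16    3
L[i]    1    2    2    2    3    2    1    3    2

3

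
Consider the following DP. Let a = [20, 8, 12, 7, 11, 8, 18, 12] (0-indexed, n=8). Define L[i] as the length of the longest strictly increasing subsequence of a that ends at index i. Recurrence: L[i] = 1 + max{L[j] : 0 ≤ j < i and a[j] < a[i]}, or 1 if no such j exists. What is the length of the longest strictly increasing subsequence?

3

   i    0    1    2    3    4    5    6    7
a[i]   20    8   12    7   11    8   18   12
L[i]    1    1    2    1    2    2    3    3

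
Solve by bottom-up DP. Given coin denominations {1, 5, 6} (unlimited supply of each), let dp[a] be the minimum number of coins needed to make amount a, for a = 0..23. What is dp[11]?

2

 a  0  1  2  3  4  5  6  7  8  9 10 11 12 13 14 15 16 17 18 19 20 21 22 23
dp  0  1  2  3  4  1  1  2  3  4  2  2  2  3  4  3  3  3  3  4  4  4  4  4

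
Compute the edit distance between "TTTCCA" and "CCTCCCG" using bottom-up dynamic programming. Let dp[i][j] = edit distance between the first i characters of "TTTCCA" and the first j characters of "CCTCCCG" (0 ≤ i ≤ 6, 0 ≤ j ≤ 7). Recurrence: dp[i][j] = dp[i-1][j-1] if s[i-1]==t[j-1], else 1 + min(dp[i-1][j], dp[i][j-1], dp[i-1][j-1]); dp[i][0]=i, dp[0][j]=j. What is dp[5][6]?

   ''  C  C  T  C  C  C  G
''  0  1  2  3  4  5  6  7
 T  1  1  2  2  3  4  5  6
 T  2  2  2  2  3  4  5  6
 T  3  3  3  2  3  4  5  6
 C  4  3  3  3  2  3  4  5
 C  5  4  3  4  3  2  3  4
 A  6  5  4  4  4  3  3  4

3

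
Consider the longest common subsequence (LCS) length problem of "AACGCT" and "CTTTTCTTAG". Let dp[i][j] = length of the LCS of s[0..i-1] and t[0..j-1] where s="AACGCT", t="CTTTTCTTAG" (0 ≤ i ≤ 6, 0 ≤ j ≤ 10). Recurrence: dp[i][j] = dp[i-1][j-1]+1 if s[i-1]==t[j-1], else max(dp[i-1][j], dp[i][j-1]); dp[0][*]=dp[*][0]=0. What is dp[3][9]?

   ''  C  T  T  T  T  C  T  T  A  G
''  0  0  0  0  0  0  0  0  0  0  0
 A  0  0  0  0  0  0  0  0  0  1  1
 A  0  0  0  0  0  0  0  0  0  1  1
 C  0  1  1  1  1  1  1  1  1  1  1
 G  0  1  1  1  1  1  1  1  1  1  2
 C  0  1  1  1  1  1  2  2  2  2  2
 T  0  1  2  2  2  2  2  3  3  3  3

1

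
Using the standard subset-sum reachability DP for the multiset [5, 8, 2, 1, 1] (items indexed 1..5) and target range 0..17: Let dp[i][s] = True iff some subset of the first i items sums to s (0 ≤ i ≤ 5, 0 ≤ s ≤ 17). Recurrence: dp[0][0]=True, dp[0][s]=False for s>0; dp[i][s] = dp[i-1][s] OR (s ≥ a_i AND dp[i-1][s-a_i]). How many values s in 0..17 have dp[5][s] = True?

i\s   0   1   2   3   4   5   6   7   8   9  10  11  12  13  14  15  16  17
  0   T   F   F   F   F   F   F   F   F   F   F   F   F   F   F   F   F   F
  1   T   F   F   F   F   T   F   F   F   F   F   F   F   F   F   F   F   F
  2   T   F   F   F   F   T   F   F   T   F   F   F   F   T   F   F   F   F
  3   T   F   T   F   F   T   F   T   T   F   T   F   F   T   F   T   F   F
  4   T   T   T   T   F   T   T   T   T   T   T   T   F   T   T   T   T   F
  5   T   T   T   T   T   T   T   T   T   T   T   T   T   T   T   T   T   T

18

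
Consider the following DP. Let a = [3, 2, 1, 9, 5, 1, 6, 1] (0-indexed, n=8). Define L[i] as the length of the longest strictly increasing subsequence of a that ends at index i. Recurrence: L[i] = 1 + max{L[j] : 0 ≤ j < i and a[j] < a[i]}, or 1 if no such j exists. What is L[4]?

2

   i    0    1    2    3    4    5    6    7
a[i]    3    2    1    9    5    1    6    1
L[i]    1    1    1    2    2    1    3    1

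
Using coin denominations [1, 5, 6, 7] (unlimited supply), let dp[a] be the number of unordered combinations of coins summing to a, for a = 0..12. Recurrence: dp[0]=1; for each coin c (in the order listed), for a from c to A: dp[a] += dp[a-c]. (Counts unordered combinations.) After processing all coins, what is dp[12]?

8

after  coin     0     1     2     3     4     5     6     7     8     9    10    11    12
          1     1     1     1     1     1     1     1     1     1     1     1     1     1
          5     1     1     1     1     1     2     2     2     2     2     3     3     3
          6     1     1     1     1     1     2     3     3     3     3     4     5     6
          7     1     1     1     1     1     2     3     4     4     4     5     6     8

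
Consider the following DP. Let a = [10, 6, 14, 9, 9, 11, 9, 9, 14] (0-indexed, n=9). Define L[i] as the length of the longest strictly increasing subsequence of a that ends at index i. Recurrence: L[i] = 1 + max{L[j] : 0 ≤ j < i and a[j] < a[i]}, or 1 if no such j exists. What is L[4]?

2

   i    0    1    2    3    4    5    6    7    8
a[i]   10    6   14    9    9   11    9    9   14
L[i]    1    1    2    2    2    3    2    2    4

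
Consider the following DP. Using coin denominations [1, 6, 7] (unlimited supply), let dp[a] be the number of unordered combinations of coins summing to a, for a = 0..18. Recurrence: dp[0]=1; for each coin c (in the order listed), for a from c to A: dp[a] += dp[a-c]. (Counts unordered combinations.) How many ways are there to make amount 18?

7

after  coin     0     1     2     3     4     5     6     7     8     9    10    11    12    13    14    15    16    17    18
          1     1     1     1     1     1     1     1     1     1     1     1     1     1     1     1     1     1     1     1
          6     1     1     1     1     1     1     2     2     2     2     2     2     3     3     3     3     3     3     4
          7     1     1     1     1     1     1     2     3     3     3     3     3     4     5     6     6     6     6     7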